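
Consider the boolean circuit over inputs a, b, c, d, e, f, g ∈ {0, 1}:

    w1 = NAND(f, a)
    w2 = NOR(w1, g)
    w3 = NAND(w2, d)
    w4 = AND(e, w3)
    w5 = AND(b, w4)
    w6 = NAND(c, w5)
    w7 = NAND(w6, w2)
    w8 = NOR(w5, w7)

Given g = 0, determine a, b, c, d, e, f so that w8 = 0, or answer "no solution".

a=0, b=1, c=1, d=1, e=1, f=1

w8 = NOR(w5, w7) must be 0, so at least one of w5, w7 is 1.
Check with g = 0 and a=0, b=1, c=1, d=1, e=1, f=1:
w1 = NAND(f, a) = NAND(1, 0) = 1
w2 = NOR(w1, g) = NOR(1, 0) = 0
w3 = NAND(w2, d) = NAND(0, 1) = 1
w4 = AND(e, w3) = AND(1, 1) = 1
w5 = AND(b, w4) = AND(1, 1) = 1
w6 = NAND(c, w5) = NAND(1, 1) = 0
w7 = NAND(w6, w2) = NAND(0, 0) = 1
w8 = NOR(w5, w7) = NOR(1, 1) = 0
So w8 = 0.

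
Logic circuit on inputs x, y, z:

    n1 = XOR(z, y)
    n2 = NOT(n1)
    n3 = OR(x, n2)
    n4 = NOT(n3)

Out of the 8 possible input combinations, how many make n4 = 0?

6

n4 = NOT(n3) must be 0, so n3 = 1.
n3 = OR(x, n2) must be 1, so at least one of x, n2 is 1.
Satisfying assignments:
  x=0, y=0, z=0
  x=0, y=1, z=1
  x=1, y=0, z=0
  x=1, y=0, z=1
  x=1, y=1, z=0
  x=1, y=1, z=1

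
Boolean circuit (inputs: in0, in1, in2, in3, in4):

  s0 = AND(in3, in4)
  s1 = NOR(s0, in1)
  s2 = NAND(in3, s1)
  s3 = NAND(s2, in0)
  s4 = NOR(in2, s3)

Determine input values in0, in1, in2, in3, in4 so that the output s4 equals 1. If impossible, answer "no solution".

in0=1, in1=1, in2=0, in3=0, in4=0

Check with in0=1, in1=1, in2=0, in3=0, in4=0:
s0 = AND(in3, in4) = AND(0, 0) = 0
s1 = NOR(s0, in1) = NOR(0, 1) = 0
s2 = NAND(in3, s1) = NAND(0, 0) = 1
s3 = NAND(s2, in0) = NAND(1, 1) = 0
s4 = NOR(in2, s3) = NOR(0, 0) = 1
So s4 = 1 as required.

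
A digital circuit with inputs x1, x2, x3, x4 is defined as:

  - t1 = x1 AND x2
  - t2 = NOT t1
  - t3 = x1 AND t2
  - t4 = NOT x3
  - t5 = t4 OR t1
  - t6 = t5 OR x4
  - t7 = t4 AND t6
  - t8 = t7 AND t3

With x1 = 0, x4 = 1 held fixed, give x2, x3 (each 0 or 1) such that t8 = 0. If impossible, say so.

t8 = t7 AND t3 must be 0, so at least one of t7, t3 is 0.
Check with x1 = 0, x4 = 1 and x2=0, x3=1:
t1 = x1 AND x2 = 0 AND 0 = 0
t2 = NOT t1 = NOT 0 = 1
t3 = x1 AND t2 = 0 AND 1 = 0
t4 = NOT x3 = NOT 1 = 0
t5 = t4 OR t1 = 0 OR 0 = 0
t6 = t5 OR x4 = 0 OR 1 = 1
t7 = t4 AND t6 = 0 AND 1 = 0
t8 = t7 AND t3 = 0 AND 0 = 0
So t8 = 0.

x2=0, x3=1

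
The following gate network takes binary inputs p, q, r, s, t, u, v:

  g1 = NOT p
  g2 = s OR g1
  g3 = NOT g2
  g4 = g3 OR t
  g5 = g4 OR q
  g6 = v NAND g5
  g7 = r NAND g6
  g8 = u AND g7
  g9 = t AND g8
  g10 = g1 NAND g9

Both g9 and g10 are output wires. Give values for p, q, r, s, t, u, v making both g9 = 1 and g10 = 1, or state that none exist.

Check with p=1 q=1 r=0 s=1 t=1 u=1 v=0:
g1 = NOT p = NOT 1 = 0
g2 = s OR g1 = 1 OR 0 = 1
g3 = NOT g2 = NOT 1 = 0
g4 = g3 OR t = 0 OR 1 = 1
g5 = g4 OR q = 1 OR 1 = 1
g6 = v NAND g5 = 0 NAND 1 = 1
g7 = r NAND g6 = 0 NAND 1 = 1
g8 = u AND g7 = 1 AND 1 = 1
g9 = t AND g8 = 1 AND 1 = 1
g10 = g1 NAND g9 = 0 NAND 1 = 1
So g9 = 1 and g10 = 1.

p=1 q=1 r=0 s=1 t=1 u=1 v=0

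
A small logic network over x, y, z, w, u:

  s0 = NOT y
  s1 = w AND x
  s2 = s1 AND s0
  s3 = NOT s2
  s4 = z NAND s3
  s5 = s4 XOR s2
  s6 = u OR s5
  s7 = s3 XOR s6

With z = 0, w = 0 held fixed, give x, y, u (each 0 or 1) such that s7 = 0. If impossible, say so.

x=1, y=1, u=0

s7 = s3 XOR s6 must be 0, so s3 and s6 are equal.
Check with z = 0, w = 0 and x=1, y=1, u=0:
s0 = NOT y = NOT 1 = 0
s1 = w AND x = 0 AND 1 = 0
s2 = s1 AND s0 = 0 AND 0 = 0
s3 = NOT s2 = NOT 0 = 1
s4 = z NAND s3 = 0 NAND 1 = 1
s5 = s4 XOR s2 = 1 XOR 0 = 1
s6 = u OR s5 = 0 OR 1 = 1
s7 = s3 XOR s6 = 1 XOR 1 = 0
So s7 = 0.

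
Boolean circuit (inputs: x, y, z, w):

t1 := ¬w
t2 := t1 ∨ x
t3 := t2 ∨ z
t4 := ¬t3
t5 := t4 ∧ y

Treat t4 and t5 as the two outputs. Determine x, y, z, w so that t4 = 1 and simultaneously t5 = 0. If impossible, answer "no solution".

Check with x=0, y=0, z=0, w=1:
t1 = ¬w = ¬1 = 0
t2 = t1 ∨ x = 0 ∨ 0 = 0
t3 = t2 ∨ z = 0 ∨ 0 = 0
t4 = ¬t3 = ¬0 = 1
t5 = t4 ∧ y = 1 ∧ 0 = 0
So t4 = 1 and t5 = 0.

x=0, y=0, z=0, w=1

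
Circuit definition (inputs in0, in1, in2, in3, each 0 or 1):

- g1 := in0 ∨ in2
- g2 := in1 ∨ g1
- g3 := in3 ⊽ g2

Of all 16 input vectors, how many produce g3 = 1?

g3 = in3 ⊽ g2 must be 1, so both in3 = 0 and g2 = 0.
g2 = in1 ∨ g1 must be 0, so both in1 = 0 and g1 = 0.
Satisfying assignments:
  in0=0, in1=0, in2=0, in3=0

1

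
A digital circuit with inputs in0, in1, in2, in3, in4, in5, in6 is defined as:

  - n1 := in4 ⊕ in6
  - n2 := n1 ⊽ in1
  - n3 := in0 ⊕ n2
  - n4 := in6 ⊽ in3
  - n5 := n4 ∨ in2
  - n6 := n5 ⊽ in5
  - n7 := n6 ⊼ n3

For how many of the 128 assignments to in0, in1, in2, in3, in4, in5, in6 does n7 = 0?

12

n7 = n6 ⊼ n3 must be 0, so both n6 = 1 and n3 = 1.
n6 = n5 ⊽ in5 must be 1, so both n5 = 0 and in5 = 0.
n3 = in0 ⊕ n2 must be 1, so in0 and n2 differ.
Enumerating the 128 input combinations, 12 give n7 = 0 and 116 give n7 = 1.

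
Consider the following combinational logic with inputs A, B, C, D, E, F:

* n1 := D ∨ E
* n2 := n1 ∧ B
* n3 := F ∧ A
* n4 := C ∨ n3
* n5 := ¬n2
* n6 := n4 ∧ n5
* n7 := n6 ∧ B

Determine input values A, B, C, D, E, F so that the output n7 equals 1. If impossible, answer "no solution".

Check with A=1, B=1, C=1, D=0, E=0, F=1:
n1 = D ∨ E = 0 ∨ 0 = 0
n2 = n1 ∧ B = 0 ∧ 1 = 0
n3 = F ∧ A = 1 ∧ 1 = 1
n4 = C ∨ n3 = 1 ∨ 1 = 1
n5 = ¬n2 = ¬0 = 1
n6 = n4 ∧ n5 = 1 ∧ 1 = 1
n7 = n6 ∧ B = 1 ∧ 1 = 1
So n7 = 1 as required.

A=1, B=1, C=1, D=0, E=0, F=1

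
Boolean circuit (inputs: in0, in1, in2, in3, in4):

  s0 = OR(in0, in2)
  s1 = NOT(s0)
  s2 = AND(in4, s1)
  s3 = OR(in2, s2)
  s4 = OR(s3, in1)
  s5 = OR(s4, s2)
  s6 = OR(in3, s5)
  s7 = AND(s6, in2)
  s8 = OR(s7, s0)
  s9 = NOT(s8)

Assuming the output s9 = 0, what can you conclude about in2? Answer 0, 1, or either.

Both values of in2 occur among assignments with s9 = 0:
  in2=0: in0=1, in1=0, in2=0, in3=0, in4=0
  in2=1: in0=0, in1=0, in2=1, in3=0, in4=0

either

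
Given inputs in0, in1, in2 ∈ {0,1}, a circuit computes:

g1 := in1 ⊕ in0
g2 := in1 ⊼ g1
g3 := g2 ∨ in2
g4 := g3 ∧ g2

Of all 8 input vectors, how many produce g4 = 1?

6

g4 = g3 ∧ g2 must be 1, so both g3 = 1 and g2 = 1.
g3 = g2 ∨ in2 must be 1, so at least one of g2, in2 is 1.
g2 = in1 ⊼ g1 must be 1, so at least one of in1, g1 is 0.
Satisfying assignments:
  in0=0, in1=0, in2=0
  in0=0, in1=0, in2=1
  in0=1, in1=0, in2=0
  in0=1, in1=0, in2=1
  in0=1, in1=1, in2=0
  in0=1, in1=1, in2=1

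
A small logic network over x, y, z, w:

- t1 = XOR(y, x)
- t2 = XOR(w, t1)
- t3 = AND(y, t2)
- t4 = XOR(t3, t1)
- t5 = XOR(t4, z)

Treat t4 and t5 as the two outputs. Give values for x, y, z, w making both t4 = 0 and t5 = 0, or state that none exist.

Check with x=1, y=1, z=0, w=0:
t1 = XOR(y, x) = XOR(1, 1) = 0
t2 = XOR(w, t1) = XOR(0, 0) = 0
t3 = AND(y, t2) = AND(1, 0) = 0
t4 = XOR(t3, t1) = XOR(0, 0) = 0
t5 = XOR(t4, z) = XOR(0, 0) = 0
So t4 = 0 and t5 = 0.

x=1, y=1, z=0, w=0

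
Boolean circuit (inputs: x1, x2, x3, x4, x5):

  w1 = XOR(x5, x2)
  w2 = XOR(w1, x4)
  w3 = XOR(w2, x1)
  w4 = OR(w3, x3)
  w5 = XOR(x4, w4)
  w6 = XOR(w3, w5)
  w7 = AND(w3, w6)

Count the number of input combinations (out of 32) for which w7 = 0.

w7 = AND(w3, w6) must be 0, so at least one of w3, w6 is 0.
Enumerating the 32 input combinations, 24 give w7 = 0 and 8 give w7 = 1.

24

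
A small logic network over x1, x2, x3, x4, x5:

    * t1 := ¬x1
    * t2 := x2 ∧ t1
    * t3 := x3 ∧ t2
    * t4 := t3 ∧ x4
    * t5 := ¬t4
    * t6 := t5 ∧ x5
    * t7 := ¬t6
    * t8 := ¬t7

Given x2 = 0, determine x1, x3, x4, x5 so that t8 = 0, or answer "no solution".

x1=0, x3=0, x4=0, x5=0

t8 = ¬t7 must be 0, so t7 = 1.
Check with x2 = 0 and x1=0, x3=0, x4=0, x5=0:
t1 = ¬x1 = ¬0 = 1
t2 = x2 ∧ t1 = 0 ∧ 1 = 0
t3 = x3 ∧ t2 = 0 ∧ 0 = 0
t4 = t3 ∧ x4 = 0 ∧ 0 = 0
t5 = ¬t4 = ¬0 = 1
t6 = t5 ∧ x5 = 1 ∧ 0 = 0
t7 = ¬t6 = ¬0 = 1
t8 = ¬t7 = ¬1 = 0
So t8 = 0.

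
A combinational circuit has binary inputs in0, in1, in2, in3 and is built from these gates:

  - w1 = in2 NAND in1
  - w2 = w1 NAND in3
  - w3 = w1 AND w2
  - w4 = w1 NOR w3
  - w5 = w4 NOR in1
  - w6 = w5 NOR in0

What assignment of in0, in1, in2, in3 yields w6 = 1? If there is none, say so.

in0=0 in1=1 in2=0 in3=0

Check with in0=0 in1=1 in2=0 in3=0:
w1 = in2 NAND in1 = 0 NAND 1 = 1
w2 = w1 NAND in3 = 1 NAND 0 = 1
w3 = w1 AND w2 = 1 AND 1 = 1
w4 = w1 NOR w3 = 1 NOR 1 = 0
w5 = w4 NOR in1 = 0 NOR 1 = 0
w6 = w5 NOR in0 = 0 NOR 0 = 1
So w6 = 1 as required.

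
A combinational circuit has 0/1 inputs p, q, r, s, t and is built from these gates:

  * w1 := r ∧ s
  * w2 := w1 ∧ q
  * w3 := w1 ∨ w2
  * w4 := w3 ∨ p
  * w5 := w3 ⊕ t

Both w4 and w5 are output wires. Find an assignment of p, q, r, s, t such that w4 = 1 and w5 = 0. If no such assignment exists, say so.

Check with p=1 q=1 r=1 s=1 t=1:
w1 = r ∧ s = 1 ∧ 1 = 1
w2 = w1 ∧ q = 1 ∧ 1 = 1
w3 = w1 ∨ w2 = 1 ∨ 1 = 1
w4 = w3 ∨ p = 1 ∨ 1 = 1
w5 = w3 ⊕ t = 1 ⊕ 1 = 0
So w4 = 1 and w5 = 0.

p=1 q=1 r=1 s=1 t=1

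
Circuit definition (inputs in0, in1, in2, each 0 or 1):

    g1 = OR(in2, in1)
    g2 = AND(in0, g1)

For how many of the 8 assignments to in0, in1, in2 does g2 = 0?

g2 = AND(in0, g1) must be 0, so at least one of in0, g1 is 0.
Enumerating the 8 input combinations, 5 give g2 = 0 and 3 give g2 = 1.

5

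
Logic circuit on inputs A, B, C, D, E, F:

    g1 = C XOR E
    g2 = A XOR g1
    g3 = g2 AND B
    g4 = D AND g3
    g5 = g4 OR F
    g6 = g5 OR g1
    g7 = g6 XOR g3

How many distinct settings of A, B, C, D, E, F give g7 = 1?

38

g7 = g6 XOR g3 must be 1, so g6 and g3 differ.
Enumerating the 64 input combinations, 38 give g7 = 1 and 26 give g7 = 0.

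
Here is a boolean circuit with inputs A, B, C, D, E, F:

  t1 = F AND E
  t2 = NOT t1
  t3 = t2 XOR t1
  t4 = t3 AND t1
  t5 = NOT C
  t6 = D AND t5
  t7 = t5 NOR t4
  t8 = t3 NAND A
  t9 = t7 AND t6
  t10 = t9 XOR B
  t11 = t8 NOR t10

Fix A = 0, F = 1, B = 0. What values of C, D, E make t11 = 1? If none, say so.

no solution exists

With A = 0, F = 1, B = 0 fixed, none of the 8 settings of C, D, E give t11 = 1.
For example, with C=1, D=0, E=1:
t1 = F AND E = 1 AND 1 = 1
t2 = NOT t1 = NOT 1 = 0
t3 = t2 XOR t1 = 0 XOR 1 = 1
t4 = t3 AND t1 = 1 AND 1 = 1
t5 = NOT C = NOT 1 = 0
t6 = D AND t5 = 0 AND 0 = 0
t7 = t5 NOR t4 = 0 NOR 1 = 0
t8 = t3 NAND A = 1 NAND 0 = 1
t9 = t7 AND t6 = 0 AND 0 = 0
t10 = t9 XOR B = 0 XOR 0 = 0
t11 = t8 NOR t10 = 1 NOR 0 = 0
giving t11 = 0 ≠ 1.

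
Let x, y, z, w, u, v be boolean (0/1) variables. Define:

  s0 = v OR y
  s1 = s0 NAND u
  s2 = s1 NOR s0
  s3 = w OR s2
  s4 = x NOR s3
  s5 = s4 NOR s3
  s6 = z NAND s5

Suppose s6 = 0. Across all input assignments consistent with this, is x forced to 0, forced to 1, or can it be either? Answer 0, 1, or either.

1

s6 = z NAND s5 must be 0, so both z = 1 and s5 = 1.
Every assignment with s6 = 0 has x = 1; there are 8 such assignment(s).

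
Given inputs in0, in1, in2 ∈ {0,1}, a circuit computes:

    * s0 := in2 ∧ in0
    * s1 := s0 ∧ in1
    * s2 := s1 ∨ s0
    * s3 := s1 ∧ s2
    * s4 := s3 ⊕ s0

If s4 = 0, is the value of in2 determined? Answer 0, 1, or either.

either

Both values of in2 occur among assignments with s4 = 0:
  in2=0: in0=0, in1=0, in2=0
  in2=1: in0=0, in1=0, in2=1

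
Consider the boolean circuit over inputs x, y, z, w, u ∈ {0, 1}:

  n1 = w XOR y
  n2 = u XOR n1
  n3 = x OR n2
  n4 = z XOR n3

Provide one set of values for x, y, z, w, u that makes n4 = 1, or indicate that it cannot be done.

n4 = z XOR n3 must be 1, so z and n3 differ.
Check with x=0, y=1, z=0, w=1, u=1:
n1 = w XOR y = 1 XOR 1 = 0
n2 = u XOR n1 = 1 XOR 0 = 1
n3 = x OR n2 = 0 OR 1 = 1
n4 = z XOR n3 = 0 XOR 1 = 1
So n4 = 1 as required.

x=0, y=1, z=0, w=1, u=1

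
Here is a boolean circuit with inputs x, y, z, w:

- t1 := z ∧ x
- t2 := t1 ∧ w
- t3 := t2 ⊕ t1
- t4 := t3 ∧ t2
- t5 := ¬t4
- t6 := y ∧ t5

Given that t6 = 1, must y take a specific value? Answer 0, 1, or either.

1

t6 = y ∧ t5 must be 1, so both y = 1 and t5 = 1.
t5 = ¬t4 must be 1, so t4 = 0.
t4 = t3 ∧ t2 must be 0, so at least one of t3, t2 is 0.
Every assignment with t6 = 1 has y = 1; there are 8 such assignment(s).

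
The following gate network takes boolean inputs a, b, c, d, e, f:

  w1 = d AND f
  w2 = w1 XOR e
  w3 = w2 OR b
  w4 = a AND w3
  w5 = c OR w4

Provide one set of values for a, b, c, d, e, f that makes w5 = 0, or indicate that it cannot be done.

Check with a=0, b=0, c=0, d=0, e=1, f=1:
w1 = d AND f = 0 AND 1 = 0
w2 = w1 XOR e = 0 XOR 1 = 1
w3 = w2 OR b = 1 OR 0 = 1
w4 = a AND w3 = 0 AND 1 = 0
w5 = c OR w4 = 0 OR 0 = 0
So w5 = 0 as required.

a=0, b=0, c=0, d=0, e=1, f=1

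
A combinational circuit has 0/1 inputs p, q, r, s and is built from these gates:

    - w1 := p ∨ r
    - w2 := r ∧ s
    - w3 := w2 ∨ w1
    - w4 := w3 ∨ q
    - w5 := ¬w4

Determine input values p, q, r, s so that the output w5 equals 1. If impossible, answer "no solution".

w5 = ¬w4 must be 1, so w4 = 0.
w4 = w3 ∨ q must be 0, so both w3 = 0 and q = 0.
Check with p=0, q=0, r=0, s=1:
w1 = p ∨ r = 0 ∨ 0 = 0
w2 = r ∧ s = 0 ∧ 1 = 0
w3 = w2 ∨ w1 = 0 ∨ 0 = 0
w4 = w3 ∨ q = 0 ∨ 0 = 0
w5 = ¬w4 = ¬0 = 1
So w5 = 1 as required.

p=0, q=0, r=0, s=1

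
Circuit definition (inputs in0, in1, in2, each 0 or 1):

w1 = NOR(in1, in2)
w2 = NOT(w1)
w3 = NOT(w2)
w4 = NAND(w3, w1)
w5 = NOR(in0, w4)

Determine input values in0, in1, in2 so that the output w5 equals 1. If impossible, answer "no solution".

in0=0, in1=0, in2=0

Check with in0=0, in1=0, in2=0:
w1 = NOR(in1, in2) = NOR(0, 0) = 1
w2 = NOT(w1) = NOT 1 = 0
w3 = NOT(w2) = NOT 0 = 1
w4 = NAND(w3, w1) = NAND(1, 1) = 0
w5 = NOR(in0, w4) = NOR(0, 0) = 1
So w5 = 1 as required.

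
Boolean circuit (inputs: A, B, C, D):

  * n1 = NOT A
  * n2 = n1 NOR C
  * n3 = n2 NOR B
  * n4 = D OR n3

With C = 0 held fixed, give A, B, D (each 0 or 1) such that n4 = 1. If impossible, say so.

A=0, B=0, D=1

n4 = D OR n3 must be 1, so at least one of D, n3 is 1.
Check with C = 0 and A=0, B=0, D=1:
n1 = NOT A = NOT 0 = 1
n2 = n1 NOR C = 1 NOR 0 = 0
n3 = n2 NOR B = 0 NOR 0 = 1
n4 = D OR n3 = 1 OR 1 = 1
So n4 = 1.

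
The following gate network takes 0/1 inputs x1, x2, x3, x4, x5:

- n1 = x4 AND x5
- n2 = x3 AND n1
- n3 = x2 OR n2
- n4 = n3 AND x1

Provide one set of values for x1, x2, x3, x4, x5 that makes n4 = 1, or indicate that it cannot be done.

Check with x1=1 x2=1 x3=1 x4=0 x5=0:
n1 = x4 AND x5 = 0 AND 0 = 0
n2 = x3 AND n1 = 1 AND 0 = 0
n3 = x2 OR n2 = 1 OR 0 = 1
n4 = n3 AND x1 = 1 AND 1 = 1
So n4 = 1 as required.

x1=1 x2=1 x3=1 x4=0 x5=0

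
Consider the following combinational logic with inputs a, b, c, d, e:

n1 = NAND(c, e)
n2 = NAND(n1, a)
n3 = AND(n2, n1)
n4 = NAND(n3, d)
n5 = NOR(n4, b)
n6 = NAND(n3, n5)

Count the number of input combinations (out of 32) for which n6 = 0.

3

n6 = NAND(n3, n5) must be 0, so both n3 = 1 and n5 = 1.
n3 = AND(n2, n1) must be 1, so both n2 = 1 and n1 = 1.
n5 = NOR(n4, b) must be 1, so both n4 = 0 and b = 0.
Enumerating the 32 input combinations, 3 give n6 = 0 and 29 give n6 = 1.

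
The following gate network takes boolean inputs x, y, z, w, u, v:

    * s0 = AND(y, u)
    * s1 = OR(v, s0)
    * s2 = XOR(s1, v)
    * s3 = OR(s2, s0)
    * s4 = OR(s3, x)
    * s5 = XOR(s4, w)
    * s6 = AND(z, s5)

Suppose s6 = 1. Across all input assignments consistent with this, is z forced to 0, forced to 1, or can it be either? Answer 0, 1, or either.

s6 = AND(z, s5) must be 1, so both z = 1 and s5 = 1.
s5 = XOR(s4, w) must be 1, so s4 and w differ.
Every assignment with s6 = 1 has z = 1; there are 16 such assignment(s).

1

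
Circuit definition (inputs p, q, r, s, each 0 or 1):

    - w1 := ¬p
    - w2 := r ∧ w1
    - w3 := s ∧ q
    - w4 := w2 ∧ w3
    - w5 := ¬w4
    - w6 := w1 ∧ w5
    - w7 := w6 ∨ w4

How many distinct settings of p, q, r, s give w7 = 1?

8

w7 = w6 ∨ w4 must be 1, so at least one of w6, w4 is 1.
Enumerating the 16 input combinations, 8 give w7 = 1 and 8 give w7 = 0.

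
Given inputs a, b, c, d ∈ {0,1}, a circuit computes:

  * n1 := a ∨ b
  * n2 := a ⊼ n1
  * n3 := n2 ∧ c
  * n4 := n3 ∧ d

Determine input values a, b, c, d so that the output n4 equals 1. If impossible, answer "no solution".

a=0, b=0, c=1, d=1

n4 = n3 ∧ d must be 1, so both n3 = 1 and d = 1.
Check with a=0, b=0, c=1, d=1:
n1 = a ∨ b = 0 ∨ 0 = 0
n2 = a ⊼ n1 = 0 ⊼ 0 = 1
n3 = n2 ∧ c = 1 ∧ 1 = 1
n4 = n3 ∧ d = 1 ∧ 1 = 1
So n4 = 1 as required.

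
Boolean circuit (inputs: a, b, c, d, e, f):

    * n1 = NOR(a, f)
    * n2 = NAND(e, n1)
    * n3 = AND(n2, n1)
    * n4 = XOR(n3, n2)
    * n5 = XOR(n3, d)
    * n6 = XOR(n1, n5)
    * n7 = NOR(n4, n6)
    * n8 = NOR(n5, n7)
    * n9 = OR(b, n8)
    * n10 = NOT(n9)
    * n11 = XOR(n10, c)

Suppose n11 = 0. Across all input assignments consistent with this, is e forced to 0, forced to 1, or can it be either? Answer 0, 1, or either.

Both values of e occur among assignments with n11 = 0:
  e=0: a=0, b=0, c=0, d=0, e=0, f=1
  e=1: a=0, b=0, c=0, d=0, e=1, f=0

either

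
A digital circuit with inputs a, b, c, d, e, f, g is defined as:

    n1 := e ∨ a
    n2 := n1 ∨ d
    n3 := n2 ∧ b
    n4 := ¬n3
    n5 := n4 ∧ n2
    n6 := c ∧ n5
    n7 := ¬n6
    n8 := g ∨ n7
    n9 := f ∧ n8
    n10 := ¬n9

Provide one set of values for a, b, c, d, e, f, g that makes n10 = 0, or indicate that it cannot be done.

n10 = ¬n9 must be 0, so n9 = 1.
n9 = f ∧ n8 must be 1, so both f = 1 and n8 = 1.
Check with a=1, b=1, c=1, d=0, e=1, f=1, g=0:
n1 = e ∨ a = 1 ∨ 1 = 1
n2 = n1 ∨ d = 1 ∨ 0 = 1
n3 = n2 ∧ b = 1 ∧ 1 = 1
n4 = ¬n3 = ¬1 = 0
n5 = n4 ∧ n2 = 0 ∧ 1 = 0
n6 = c ∧ n5 = 1 ∧ 0 = 0
n7 = ¬n6 = ¬0 = 1
n8 = g ∨ n7 = 0 ∨ 1 = 1
n9 = f ∧ n8 = 1 ∧ 1 = 1
n10 = ¬n9 = ¬1 = 0
So n10 = 0 as required.

a=1, b=1, c=1, d=0, e=1, f=1, g=0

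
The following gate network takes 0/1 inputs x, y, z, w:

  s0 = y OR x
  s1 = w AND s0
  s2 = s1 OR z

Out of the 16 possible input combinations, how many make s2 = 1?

s2 = s1 OR z must be 1, so at least one of s1, z is 1.
Enumerating the 16 input combinations, 11 give s2 = 1 and 5 give s2 = 0.

11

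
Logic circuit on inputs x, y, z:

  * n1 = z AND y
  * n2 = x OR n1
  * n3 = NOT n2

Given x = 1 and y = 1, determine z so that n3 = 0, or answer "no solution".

Check with x = 1 and y = 1 and z=1:
n1 = z AND y = 1 AND 1 = 1
n2 = x OR n1 = 1 OR 1 = 1
n3 = NOT n2 = NOT 1 = 0
So n3 = 0.

z=1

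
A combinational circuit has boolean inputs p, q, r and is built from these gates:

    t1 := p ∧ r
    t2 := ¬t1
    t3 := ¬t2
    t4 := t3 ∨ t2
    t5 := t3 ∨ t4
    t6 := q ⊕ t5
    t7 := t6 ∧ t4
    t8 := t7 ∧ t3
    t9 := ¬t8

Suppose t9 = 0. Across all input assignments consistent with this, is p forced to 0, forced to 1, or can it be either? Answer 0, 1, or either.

1

t9 = ¬t8 must be 0, so t8 = 1.
t8 = t7 ∧ t3 must be 1, so both t7 = 1 and t3 = 1.
Every assignment with t9 = 0 has p = 1; there are 1 such assignment(s).
  p=1, q=0, r=1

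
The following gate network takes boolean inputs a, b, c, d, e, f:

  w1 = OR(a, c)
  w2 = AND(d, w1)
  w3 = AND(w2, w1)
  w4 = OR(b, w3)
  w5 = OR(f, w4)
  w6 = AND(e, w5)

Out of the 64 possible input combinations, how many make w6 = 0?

w6 = AND(e, w5) must be 0, so at least one of e, w5 is 0.
Enumerating the 64 input combinations, 37 give w6 = 0 and 27 give w6 = 1.

37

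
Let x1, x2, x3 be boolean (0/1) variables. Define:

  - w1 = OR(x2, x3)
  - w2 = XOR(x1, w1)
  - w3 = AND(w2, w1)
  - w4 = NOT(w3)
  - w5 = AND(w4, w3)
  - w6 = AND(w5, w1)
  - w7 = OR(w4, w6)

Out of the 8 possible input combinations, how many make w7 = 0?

3

w7 = OR(w4, w6) must be 0, so both w4 = 0 and w6 = 0.
Satisfying assignments:
  x1=0, x2=0, x3=1
  x1=0, x2=1, x3=0
  x1=0, x2=1, x3=1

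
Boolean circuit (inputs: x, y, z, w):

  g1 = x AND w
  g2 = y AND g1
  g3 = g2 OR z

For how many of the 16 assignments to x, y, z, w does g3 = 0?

7

g3 = g2 OR z must be 0, so both g2 = 0 and z = 0.
Enumerating the 16 input combinations, 7 give g3 = 0 and 9 give g3 = 1.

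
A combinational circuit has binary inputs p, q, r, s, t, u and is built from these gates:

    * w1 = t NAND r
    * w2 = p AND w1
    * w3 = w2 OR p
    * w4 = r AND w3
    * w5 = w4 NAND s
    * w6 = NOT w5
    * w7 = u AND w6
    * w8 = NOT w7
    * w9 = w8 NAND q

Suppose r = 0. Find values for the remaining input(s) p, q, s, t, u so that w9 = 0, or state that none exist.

w9 = w8 NAND q must be 0, so both w8 = 1 and q = 1.
w8 = NOT w7 must be 1, so w7 = 0.
Check with r = 0 and p=1, q=1, s=0, t=1, u=1:
w1 = t NAND r = 1 NAND 0 = 1
w2 = p AND w1 = 1 AND 1 = 1
w3 = w2 OR p = 1 OR 1 = 1
w4 = r AND w3 = 0 AND 1 = 0
w5 = w4 NAND s = 0 NAND 0 = 1
w6 = NOT w5 = NOT 1 = 0
w7 = u AND w6 = 1 AND 0 = 0
w8 = NOT w7 = NOT 0 = 1
w9 = w8 NAND q = 1 NAND 1 = 0
So w9 = 0.

p=1, q=1, s=0, t=1, u=1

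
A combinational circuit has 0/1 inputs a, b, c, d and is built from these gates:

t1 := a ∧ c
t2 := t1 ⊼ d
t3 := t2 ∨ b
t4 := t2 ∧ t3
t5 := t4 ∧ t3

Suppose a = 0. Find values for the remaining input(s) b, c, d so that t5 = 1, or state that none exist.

b=0 c=0 d=0

t5 = t4 ∧ t3 must be 1, so both t4 = 1 and t3 = 1.
Check with a = 0 and b=0, c=0, d=0:
t1 = a ∧ c = 0 ∧ 0 = 0
t2 = t1 ⊼ d = 0 ⊼ 0 = 1
t3 = t2 ∨ b = 1 ∨ 0 = 1
t4 = t2 ∧ t3 = 1 ∧ 1 = 1
t5 = t4 ∧ t3 = 1 ∧ 1 = 1
So t5 = 1.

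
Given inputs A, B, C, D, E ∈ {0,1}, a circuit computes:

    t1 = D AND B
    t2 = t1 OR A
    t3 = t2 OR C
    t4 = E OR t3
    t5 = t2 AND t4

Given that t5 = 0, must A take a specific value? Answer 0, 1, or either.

t5 = t2 AND t4 must be 0, so at least one of t2, t4 is 0.
Every assignment with t5 = 0 has A = 0; there are 12 such assignment(s).

0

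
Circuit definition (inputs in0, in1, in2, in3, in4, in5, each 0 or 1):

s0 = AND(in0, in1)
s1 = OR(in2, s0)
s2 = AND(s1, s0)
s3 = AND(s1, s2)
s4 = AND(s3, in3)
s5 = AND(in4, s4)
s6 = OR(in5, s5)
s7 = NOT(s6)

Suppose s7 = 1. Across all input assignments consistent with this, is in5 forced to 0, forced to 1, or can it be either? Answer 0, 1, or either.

0

s7 = NOT(s6) must be 1, so s6 = 0.
s6 = OR(in5, s5) must be 0, so both in5 = 0 and s5 = 0.
Every assignment with s7 = 1 has in5 = 0; there are 30 such assignment(s).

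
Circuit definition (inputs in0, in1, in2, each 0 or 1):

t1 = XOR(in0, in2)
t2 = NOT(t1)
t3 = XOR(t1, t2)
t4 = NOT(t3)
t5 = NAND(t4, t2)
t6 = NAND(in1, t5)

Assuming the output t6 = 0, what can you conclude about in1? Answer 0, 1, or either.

t6 = NAND(in1, t5) must be 0, so both in1 = 1 and t5 = 1.
Every assignment with t6 = 0 has in1 = 1; there are 4 such assignment(s).
  in0=0, in1=1, in2=0
  in0=0, in1=1, in2=1
  in0=1, in1=1, in2=0
  in0=1, in1=1, in2=1

1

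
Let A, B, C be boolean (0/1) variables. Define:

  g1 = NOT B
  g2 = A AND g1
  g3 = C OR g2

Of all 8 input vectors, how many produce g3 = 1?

g3 = C OR g2 must be 1, so at least one of C, g2 is 1.
Satisfying assignments:
  A=0, B=0, C=1
  A=0, B=1, C=1
  A=1, B=0, C=0
  A=1, B=0, C=1
  A=1, B=1, C=1

5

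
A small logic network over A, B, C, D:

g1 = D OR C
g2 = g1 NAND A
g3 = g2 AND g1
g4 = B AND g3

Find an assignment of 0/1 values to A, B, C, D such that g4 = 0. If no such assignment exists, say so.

A=1, B=0, C=1, D=0

g4 = B AND g3 must be 0, so at least one of B, g3 is 0.
Check with A=1, B=0, C=1, D=0:
g1 = D OR C = 0 OR 1 = 1
g2 = g1 NAND A = 1 NAND 1 = 0
g3 = g2 AND g1 = 0 AND 1 = 0
g4 = B AND g3 = 0 AND 0 = 0
So g4 = 0 as required.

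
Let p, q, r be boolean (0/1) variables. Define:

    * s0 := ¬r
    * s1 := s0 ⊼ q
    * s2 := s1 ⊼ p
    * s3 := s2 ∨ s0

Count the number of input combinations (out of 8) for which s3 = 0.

2

s3 = s2 ∨ s0 must be 0, so both s2 = 0 and s0 = 0.
Satisfying assignments:
  p=1, q=0, r=1
  p=1, q=1, r=1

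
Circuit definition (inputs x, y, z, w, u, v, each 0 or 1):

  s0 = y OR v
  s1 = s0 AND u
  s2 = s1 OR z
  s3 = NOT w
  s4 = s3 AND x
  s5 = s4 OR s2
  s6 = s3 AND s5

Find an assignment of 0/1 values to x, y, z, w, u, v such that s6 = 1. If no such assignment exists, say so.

s6 = s3 AND s5 must be 1, so both s3 = 1 and s5 = 1.
s3 = NOT w must be 1, so w = 0.
Check with x=1, y=1, z=1, w=0, u=0, v=1:
s0 = y OR v = 1 OR 1 = 1
s1 = s0 AND u = 1 AND 0 = 0
s2 = s1 OR z = 0 OR 1 = 1
s3 = NOT w = NOT 0 = 1
s4 = s3 AND x = 1 AND 1 = 1
s5 = s4 OR s2 = 1 OR 1 = 1
s6 = s3 AND s5 = 1 AND 1 = 1
So s6 = 1 as required.

x=1, y=1, z=1, w=0, u=0, v=1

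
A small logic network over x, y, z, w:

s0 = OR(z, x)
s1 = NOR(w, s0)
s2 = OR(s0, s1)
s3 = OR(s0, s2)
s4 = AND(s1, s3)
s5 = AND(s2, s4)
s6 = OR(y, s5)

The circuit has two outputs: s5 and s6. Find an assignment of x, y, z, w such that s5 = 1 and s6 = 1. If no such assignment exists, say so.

x=0, y=1, z=0, w=0

Check with x=0, y=1, z=0, w=0:
s0 = OR(z, x) = OR(0, 0) = 0
s1 = NOR(w, s0) = NOR(0, 0) = 1
s2 = OR(s0, s1) = OR(0, 1) = 1
s3 = OR(s0, s2) = OR(0, 1) = 1
s4 = AND(s1, s3) = AND(1, 1) = 1
s5 = AND(s2, s4) = AND(1, 1) = 1
s6 = OR(y, s5) = OR(1, 1) = 1
So s5 = 1 and s6 = 1.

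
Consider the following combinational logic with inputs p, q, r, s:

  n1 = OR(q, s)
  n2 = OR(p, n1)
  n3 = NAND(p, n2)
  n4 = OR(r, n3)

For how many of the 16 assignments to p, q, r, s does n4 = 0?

4

n4 = OR(r, n3) must be 0, so both r = 0 and n3 = 0.
Satisfying assignments:
  p=1, q=0, r=0, s=0
  p=1, q=0, r=0, s=1
  p=1, q=1, r=0, s=0
  p=1, q=1, r=0, s=1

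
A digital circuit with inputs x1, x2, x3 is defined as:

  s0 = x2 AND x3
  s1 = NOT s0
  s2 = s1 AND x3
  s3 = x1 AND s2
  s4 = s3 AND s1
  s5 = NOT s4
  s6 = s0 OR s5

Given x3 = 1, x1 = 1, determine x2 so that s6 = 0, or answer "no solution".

s6 = s0 OR s5 must be 0, so both s0 = 0 and s5 = 0.
s0 = x2 AND x3 must be 0, so at least one of x2, x3 is 0.
Check with x3 = 1, x1 = 1 and x2=0:
s0 = x2 AND x3 = 0 AND 1 = 0
s1 = NOT s0 = NOT 0 = 1
s2 = s1 AND x3 = 1 AND 1 = 1
s3 = x1 AND s2 = 1 AND 1 = 1
s4 = s3 AND s1 = 1 AND 1 = 1
s5 = NOT s4 = NOT 1 = 0
s6 = s0 OR s5 = 0 OR 0 = 0
So s6 = 0.

x2=0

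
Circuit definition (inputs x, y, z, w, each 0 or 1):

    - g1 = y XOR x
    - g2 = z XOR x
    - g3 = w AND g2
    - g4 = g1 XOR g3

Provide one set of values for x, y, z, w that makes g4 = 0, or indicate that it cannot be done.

x=0, y=0, z=0, w=1

Check with x=0, y=0, z=0, w=1:
g1 = y XOR x = 0 XOR 0 = 0
g2 = z XOR x = 0 XOR 0 = 0
g3 = w AND g2 = 1 AND 0 = 0
g4 = g1 XOR g3 = 0 XOR 0 = 0
So g4 = 0 as required.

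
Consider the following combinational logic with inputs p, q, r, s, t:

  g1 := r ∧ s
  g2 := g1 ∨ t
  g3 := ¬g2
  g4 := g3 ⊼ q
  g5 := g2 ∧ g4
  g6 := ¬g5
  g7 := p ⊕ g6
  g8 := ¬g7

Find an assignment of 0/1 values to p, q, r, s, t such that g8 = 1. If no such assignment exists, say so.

p=0 q=1 r=1 s=1 t=1

g8 = ¬g7 must be 1, so g7 = 0.
Check with p=0 q=1 r=1 s=1 t=1:
g1 = r ∧ s = 1 ∧ 1 = 1
g2 = g1 ∨ t = 1 ∨ 1 = 1
g3 = ¬g2 = ¬1 = 0
g4 = g3 ⊼ q = 0 ⊼ 1 = 1
g5 = g2 ∧ g4 = 1 ∧ 1 = 1
g6 = ¬g5 = ¬1 = 0
g7 = p ⊕ g6 = 0 ⊕ 0 = 0
g8 = ¬g7 = ¬0 = 1
So g8 = 1 as required.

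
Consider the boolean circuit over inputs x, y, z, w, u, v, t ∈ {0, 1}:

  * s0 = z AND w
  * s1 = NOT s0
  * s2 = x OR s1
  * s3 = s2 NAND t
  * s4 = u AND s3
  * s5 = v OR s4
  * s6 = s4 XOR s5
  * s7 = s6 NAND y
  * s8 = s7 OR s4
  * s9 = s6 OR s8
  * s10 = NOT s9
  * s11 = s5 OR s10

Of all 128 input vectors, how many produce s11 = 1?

s11 = s5 OR s10 must be 1, so at least one of s5, s10 is 1.
Enumerating the 128 input combinations, 82 give s11 = 1 and 46 give s11 = 0.

82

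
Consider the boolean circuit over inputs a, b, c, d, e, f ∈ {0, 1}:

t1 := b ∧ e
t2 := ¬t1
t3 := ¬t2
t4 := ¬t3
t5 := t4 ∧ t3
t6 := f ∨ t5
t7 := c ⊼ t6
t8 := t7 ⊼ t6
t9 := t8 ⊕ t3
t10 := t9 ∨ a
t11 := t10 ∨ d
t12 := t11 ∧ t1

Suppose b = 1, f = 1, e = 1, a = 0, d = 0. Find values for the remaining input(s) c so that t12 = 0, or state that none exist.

c=1

t12 = t11 ∧ t1 must be 0, so at least one of t11, t1 is 0.
Check with b = 1, f = 1, e = 1, a = 0, d = 0 and c=1:
t1 = b ∧ e = 1 ∧ 1 = 1
t2 = ¬t1 = ¬1 = 0
t3 = ¬t2 = ¬0 = 1
t4 = ¬t3 = ¬1 = 0
t5 = t4 ∧ t3 = 0 ∧ 1 = 0
t6 = f ∨ t5 = 1 ∨ 0 = 1
t7 = c ⊼ t6 = 1 ⊼ 1 = 0
t8 = t7 ⊼ t6 = 0 ⊼ 1 = 1
t9 = t8 ⊕ t3 = 1 ⊕ 1 = 0
t10 = t9 ∨ a = 0 ∨ 0 = 0
t11 = t10 ∨ d = 0 ∨ 0 = 0
t12 = t11 ∧ t1 = 0 ∧ 1 = 0
So t12 = 0.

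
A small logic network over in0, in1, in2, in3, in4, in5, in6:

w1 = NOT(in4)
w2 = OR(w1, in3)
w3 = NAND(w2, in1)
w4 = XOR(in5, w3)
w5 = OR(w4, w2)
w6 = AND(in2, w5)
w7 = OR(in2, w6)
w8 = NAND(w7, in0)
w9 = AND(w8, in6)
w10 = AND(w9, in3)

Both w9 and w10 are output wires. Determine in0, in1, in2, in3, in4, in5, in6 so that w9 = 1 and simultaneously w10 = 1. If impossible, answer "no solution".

in0=0 in1=0 in2=0 in3=1 in4=0 in5=1 in6=1

Check with in0=0 in1=0 in2=0 in3=1 in4=0 in5=1 in6=1:
w1 = NOT(in4) = NOT 0 = 1
w2 = OR(w1, in3) = OR(1, 1) = 1
w3 = NAND(w2, in1) = NAND(1, 0) = 1
w4 = XOR(in5, w3) = XOR(1, 1) = 0
w5 = OR(w4, w2) = OR(0, 1) = 1
w6 = AND(in2, w5) = AND(0, 1) = 0
w7 = OR(in2, w6) = OR(0, 0) = 0
w8 = NAND(w7, in0) = NAND(0, 0) = 1
w9 = AND(w8, in6) = AND(1, 1) = 1
w10 = AND(w9, in3) = AND(1, 1) = 1
So w9 = 1 and w10 = 1.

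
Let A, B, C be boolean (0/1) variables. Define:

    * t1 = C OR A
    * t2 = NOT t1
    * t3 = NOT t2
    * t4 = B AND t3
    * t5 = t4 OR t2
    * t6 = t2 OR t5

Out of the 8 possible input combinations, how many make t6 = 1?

5

t6 = t2 OR t5 must be 1, so at least one of t2, t5 is 1.
Satisfying assignments:
  A=0, B=0, C=0
  A=0, B=1, C=0
  A=0, B=1, C=1
  A=1, B=1, C=0
  A=1, B=1, C=1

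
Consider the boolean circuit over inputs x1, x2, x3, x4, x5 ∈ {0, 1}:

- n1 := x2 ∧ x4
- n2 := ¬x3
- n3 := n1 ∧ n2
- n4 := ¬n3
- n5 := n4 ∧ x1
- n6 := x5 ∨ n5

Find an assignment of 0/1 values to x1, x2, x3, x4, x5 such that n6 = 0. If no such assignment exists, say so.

x1=0 x2=1 x3=1 x4=1 x5=0

n6 = x5 ∨ n5 must be 0, so both x5 = 0 and n5 = 0.
n5 = n4 ∧ x1 must be 0, so at least one of n4, x1 is 0.
Check with x1=0 x2=1 x3=1 x4=1 x5=0:
n1 = x2 ∧ x4 = 1 ∧ 1 = 1
n2 = ¬x3 = ¬1 = 0
n3 = n1 ∧ n2 = 1 ∧ 0 = 0
n4 = ¬n3 = ¬0 = 1
n5 = n4 ∧ x1 = 1 ∧ 0 = 0
n6 = x5 ∨ n5 = 0 ∨ 0 = 0
So n6 = 0 as required.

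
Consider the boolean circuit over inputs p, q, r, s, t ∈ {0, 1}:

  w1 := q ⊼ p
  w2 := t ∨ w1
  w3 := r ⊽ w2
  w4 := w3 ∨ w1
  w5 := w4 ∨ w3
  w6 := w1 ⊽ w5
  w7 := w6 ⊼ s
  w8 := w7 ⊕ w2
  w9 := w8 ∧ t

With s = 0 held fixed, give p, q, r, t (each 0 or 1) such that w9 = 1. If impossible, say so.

no solution exists

With s = 0 fixed, none of the 16 settings of p, q, r, t give w9 = 1.
For example, with p=0, q=0, r=1, t=1:
w1 = q ⊼ p = 0 ⊼ 0 = 1
w2 = t ∨ w1 = 1 ∨ 1 = 1
w3 = r ⊽ w2 = 1 ⊽ 1 = 0
w4 = w3 ∨ w1 = 0 ∨ 1 = 1
w5 = w4 ∨ w3 = 1 ∨ 0 = 1
w6 = w1 ⊽ w5 = 1 ⊽ 1 = 0
w7 = w6 ⊼ s = 0 ⊼ 0 = 1
w8 = w7 ⊕ w2 = 1 ⊕ 1 = 0
w9 = w8 ∧ t = 0 ∧ 1 = 0
giving w9 = 0 ≠ 1.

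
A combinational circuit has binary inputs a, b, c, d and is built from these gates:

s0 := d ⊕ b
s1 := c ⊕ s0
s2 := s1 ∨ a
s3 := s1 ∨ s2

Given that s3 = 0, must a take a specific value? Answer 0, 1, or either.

s3 = s1 ∨ s2 must be 0, so both s1 = 0 and s2 = 0.
s1 = c ⊕ s0 must be 0, so c and s0 are equal.
Every assignment with s3 = 0 has a = 0; there are 4 such assignment(s).
  a=0, b=0, c=0, d=0
  a=0, b=0, c=1, d=1
  a=0, b=1, c=0, d=1
  a=0, b=1, c=1, d=0

0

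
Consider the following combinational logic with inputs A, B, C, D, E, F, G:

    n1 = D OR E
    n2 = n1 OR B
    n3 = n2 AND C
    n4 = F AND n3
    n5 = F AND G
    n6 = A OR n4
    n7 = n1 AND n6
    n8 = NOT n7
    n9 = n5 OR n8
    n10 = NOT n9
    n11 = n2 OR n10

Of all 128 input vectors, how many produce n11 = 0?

n11 = n2 OR n10 must be 0, so both n2 = 0 and n10 = 0.
n2 = n1 OR B must be 0, so both n1 = 0 and B = 0.
Enumerating the 128 input combinations, 16 give n11 = 0 and 112 give n11 = 1.

16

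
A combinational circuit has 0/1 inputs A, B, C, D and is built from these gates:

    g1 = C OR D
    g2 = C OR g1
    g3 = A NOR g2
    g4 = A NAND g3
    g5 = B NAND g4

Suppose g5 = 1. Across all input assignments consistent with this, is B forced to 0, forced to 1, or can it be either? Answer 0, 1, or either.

0

g5 = B NAND g4 must be 1, so at least one of B, g4 is 0.
Every assignment with g5 = 1 has B = 0; there are 8 such assignment(s).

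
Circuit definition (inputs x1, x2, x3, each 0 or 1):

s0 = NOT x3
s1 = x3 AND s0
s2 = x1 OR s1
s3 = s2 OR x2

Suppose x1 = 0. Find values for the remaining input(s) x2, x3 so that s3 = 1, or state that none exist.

x2=1, x3=1

s3 = s2 OR x2 must be 1, so at least one of s2, x2 is 1.
Check with x1 = 0 and x2=1, x3=1:
s0 = NOT x3 = NOT 1 = 0
s1 = x3 AND s0 = 1 AND 0 = 0
s2 = x1 OR s1 = 0 OR 0 = 0
s3 = s2 OR x2 = 0 OR 1 = 1
So s3 = 1.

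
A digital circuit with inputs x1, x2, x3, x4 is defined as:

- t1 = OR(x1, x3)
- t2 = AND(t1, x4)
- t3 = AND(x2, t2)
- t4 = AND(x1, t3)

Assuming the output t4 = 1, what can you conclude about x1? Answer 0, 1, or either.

1

t4 = AND(x1, t3) must be 1, so both x1 = 1 and t3 = 1.
t3 = AND(x2, t2) must be 1, so both x2 = 1 and t2 = 1.
t2 = AND(t1, x4) must be 1, so both t1 = 1 and x4 = 1.
Every assignment with t4 = 1 has x1 = 1; there are 2 such assignment(s).
  x1=1, x2=1, x3=0, x4=1
  x1=1, x2=1, x3=1, x4=1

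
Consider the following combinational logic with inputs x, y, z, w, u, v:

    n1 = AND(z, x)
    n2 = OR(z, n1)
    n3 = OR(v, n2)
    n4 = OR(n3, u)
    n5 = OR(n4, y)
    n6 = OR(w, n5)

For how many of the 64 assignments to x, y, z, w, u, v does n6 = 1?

62

n6 = OR(w, n5) must be 1, so at least one of w, n5 is 1.
Enumerating the 64 input combinations, 62 give n6 = 1 and 2 give n6 = 0.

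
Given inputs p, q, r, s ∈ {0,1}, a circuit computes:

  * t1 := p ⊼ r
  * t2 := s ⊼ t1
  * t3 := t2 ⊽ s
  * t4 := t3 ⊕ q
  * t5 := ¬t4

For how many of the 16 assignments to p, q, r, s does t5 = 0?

8

t5 = ¬t4 must be 0, so t4 = 1.
t4 = t3 ⊕ q must be 1, so t3 and q differ.
Enumerating the 16 input combinations, 8 give t5 = 0 and 8 give t5 = 1.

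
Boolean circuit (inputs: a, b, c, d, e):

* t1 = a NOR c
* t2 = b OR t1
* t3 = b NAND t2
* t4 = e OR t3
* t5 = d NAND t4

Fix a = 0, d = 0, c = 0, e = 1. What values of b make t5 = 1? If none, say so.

b=0

Check with a = 0, d = 0, c = 0, e = 1 and b=0:
t1 = a NOR c = 0 NOR 0 = 1
t2 = b OR t1 = 0 OR 1 = 1
t3 = b NAND t2 = 0 NAND 1 = 1
t4 = e OR t3 = 1 OR 1 = 1
t5 = d NAND t4 = 0 NAND 1 = 1
So t5 = 1.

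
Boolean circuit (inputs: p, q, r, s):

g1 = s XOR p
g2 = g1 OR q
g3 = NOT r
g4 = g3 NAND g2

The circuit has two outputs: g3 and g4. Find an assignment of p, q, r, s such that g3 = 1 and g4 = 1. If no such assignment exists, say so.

Check with p=0 q=0 r=0 s=0:
g1 = s XOR p = 0 XOR 0 = 0
g2 = g1 OR q = 0 OR 0 = 0
g3 = NOT r = NOT 0 = 1
g4 = g3 NAND g2 = 1 NAND 0 = 1
So g3 = 1 and g4 = 1.

p=0 q=0 r=0 s=0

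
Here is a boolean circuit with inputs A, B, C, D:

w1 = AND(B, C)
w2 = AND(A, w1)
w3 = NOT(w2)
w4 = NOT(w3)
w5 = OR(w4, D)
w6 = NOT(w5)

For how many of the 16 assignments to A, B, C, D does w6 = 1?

7

w6 = NOT(w5) must be 1, so w5 = 0.
w5 = OR(w4, D) must be 0, so both w4 = 0 and D = 0.
Enumerating the 16 input combinations, 7 give w6 = 1 and 9 give w6 = 0.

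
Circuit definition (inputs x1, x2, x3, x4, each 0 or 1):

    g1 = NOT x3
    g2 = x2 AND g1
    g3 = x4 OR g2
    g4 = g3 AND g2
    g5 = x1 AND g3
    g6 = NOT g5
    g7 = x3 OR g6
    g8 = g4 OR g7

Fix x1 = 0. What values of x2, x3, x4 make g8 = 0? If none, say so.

With x1 = 0 fixed, none of the 8 settings of x2, x3, x4 give g8 = 0.
For example, with x2=1, x3=1, x4=0:
g1 = NOT x3 = NOT 1 = 0
g2 = x2 AND g1 = 1 AND 0 = 0
g3 = x4 OR g2 = 0 OR 0 = 0
g4 = g3 AND g2 = 0 AND 0 = 0
g5 = x1 AND g3 = 0 AND 0 = 0
g6 = NOT g5 = NOT 0 = 1
g7 = x3 OR g6 = 1 OR 1 = 1
g8 = g4 OR g7 = 0 OR 1 = 1
giving g8 = 1 ≠ 0.

no solution exists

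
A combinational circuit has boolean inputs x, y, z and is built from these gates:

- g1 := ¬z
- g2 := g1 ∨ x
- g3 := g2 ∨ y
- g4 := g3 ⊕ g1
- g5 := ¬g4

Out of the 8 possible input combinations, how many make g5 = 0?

3

g5 = ¬g4 must be 0, so g4 = 1.
g4 = g3 ⊕ g1 must be 1, so g3 and g1 differ.
Enumerating the 8 input combinations, 3 give g5 = 0 and 5 give g5 = 1.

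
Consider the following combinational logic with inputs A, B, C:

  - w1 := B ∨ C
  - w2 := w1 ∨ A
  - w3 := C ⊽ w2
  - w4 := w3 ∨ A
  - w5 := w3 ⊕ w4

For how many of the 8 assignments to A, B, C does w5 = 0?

4

w5 = w3 ⊕ w4 must be 0, so w3 and w4 are equal.
Enumerating the 8 input combinations, 4 give w5 = 0 and 4 give w5 = 1.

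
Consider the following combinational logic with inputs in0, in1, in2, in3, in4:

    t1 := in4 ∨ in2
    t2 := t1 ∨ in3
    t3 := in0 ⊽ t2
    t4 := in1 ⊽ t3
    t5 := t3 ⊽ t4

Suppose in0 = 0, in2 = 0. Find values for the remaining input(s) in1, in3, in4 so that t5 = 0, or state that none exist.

t5 = t3 ⊽ t4 must be 0, so at least one of t3, t4 is 1.
Check with in0 = 0, in2 = 0 and in1=1, in3=0, in4=0:
t1 = in4 ∨ in2 = 0 ∨ 0 = 0
t2 = t1 ∨ in3 = 0 ∨ 0 = 0
t3 = in0 ⊽ t2 = 0 ⊽ 0 = 1
t4 = in1 ⊽ t3 = 1 ⊽ 1 = 0
t5 = t3 ⊽ t4 = 1 ⊽ 0 = 0
So t5 = 0.

in1=1, in3=0, in4=0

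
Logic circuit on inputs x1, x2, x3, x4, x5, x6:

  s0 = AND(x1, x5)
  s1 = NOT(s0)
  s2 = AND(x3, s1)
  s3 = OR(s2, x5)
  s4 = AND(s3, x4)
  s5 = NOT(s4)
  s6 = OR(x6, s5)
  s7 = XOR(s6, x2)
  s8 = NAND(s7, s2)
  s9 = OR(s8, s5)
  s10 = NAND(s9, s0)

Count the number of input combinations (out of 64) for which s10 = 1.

s10 = NAND(s9, s0) must be 1, so at least one of s9, s0 is 0.
Enumerating the 64 input combinations, 48 give s10 = 1 and 16 give s10 = 0.

48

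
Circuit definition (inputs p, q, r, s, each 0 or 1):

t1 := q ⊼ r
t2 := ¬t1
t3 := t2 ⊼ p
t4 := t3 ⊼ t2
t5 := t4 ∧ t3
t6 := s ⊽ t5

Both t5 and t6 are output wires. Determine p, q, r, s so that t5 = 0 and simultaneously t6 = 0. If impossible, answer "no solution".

p=0 q=1 r=1 s=1

Check with p=0 q=1 r=1 s=1:
t1 = q ⊼ r = 1 ⊼ 1 = 0
t2 = ¬t1 = ¬0 = 1
t3 = t2 ⊼ p = 1 ⊼ 0 = 1
t4 = t3 ⊼ t2 = 1 ⊼ 1 = 0
t5 = t4 ∧ t3 = 0 ∧ 1 = 0
t6 = s ⊽ t5 = 1 ⊽ 0 = 0
So t5 = 0 and t6 = 0.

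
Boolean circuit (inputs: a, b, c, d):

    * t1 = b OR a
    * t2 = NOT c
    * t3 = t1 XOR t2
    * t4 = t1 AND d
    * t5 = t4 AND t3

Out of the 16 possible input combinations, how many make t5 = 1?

3

t5 = t4 AND t3 must be 1, so both t4 = 1 and t3 = 1.
Satisfying assignments:
  a=0, b=1, c=1, d=1
  a=1, b=0, c=1, d=1
  a=1, b=1, c=1, d=1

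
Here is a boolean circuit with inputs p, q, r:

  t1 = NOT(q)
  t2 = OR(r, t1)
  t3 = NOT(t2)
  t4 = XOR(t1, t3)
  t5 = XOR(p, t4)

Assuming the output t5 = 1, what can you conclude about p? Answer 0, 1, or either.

Both values of p occur among assignments with t5 = 1:
  p=0: p=0, q=0, r=0
  p=1: p=1, q=1, r=1

either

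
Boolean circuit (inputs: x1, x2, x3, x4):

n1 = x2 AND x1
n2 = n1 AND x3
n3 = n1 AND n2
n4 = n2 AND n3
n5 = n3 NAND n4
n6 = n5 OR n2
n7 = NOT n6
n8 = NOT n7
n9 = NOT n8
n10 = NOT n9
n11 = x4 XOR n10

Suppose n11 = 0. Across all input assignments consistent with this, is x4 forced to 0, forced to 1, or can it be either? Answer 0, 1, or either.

1

n11 = x4 XOR n10 must be 0, so x4 and n10 are equal.
Every assignment with n11 = 0 has x4 = 1; there are 8 such assignment(s).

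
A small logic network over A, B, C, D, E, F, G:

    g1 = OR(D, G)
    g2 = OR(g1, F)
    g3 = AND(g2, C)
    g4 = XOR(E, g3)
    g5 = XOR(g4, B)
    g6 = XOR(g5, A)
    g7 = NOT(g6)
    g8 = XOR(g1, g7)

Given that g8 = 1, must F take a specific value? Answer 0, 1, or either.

Both values of F occur among assignments with g8 = 1:
  F=0: A=0, B=0, C=0, D=0, E=0, F=0, G=0
  F=1: A=0, B=0, C=0, D=0, E=0, F=1, G=0

either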